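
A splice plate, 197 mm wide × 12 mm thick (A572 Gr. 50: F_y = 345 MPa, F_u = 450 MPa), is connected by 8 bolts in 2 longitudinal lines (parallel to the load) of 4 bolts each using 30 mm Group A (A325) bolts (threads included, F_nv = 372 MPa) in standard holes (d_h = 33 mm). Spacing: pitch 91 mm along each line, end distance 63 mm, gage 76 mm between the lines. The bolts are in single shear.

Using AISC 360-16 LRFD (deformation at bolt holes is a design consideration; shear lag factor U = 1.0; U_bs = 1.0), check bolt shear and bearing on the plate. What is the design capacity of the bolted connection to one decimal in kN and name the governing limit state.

Bolt shear: A_b = π(30)²/4 = 706.86 mm². φR_n = 0.75 × 372 × 706.86 × 8 × 1 = 1577.7 kN.
Bearing (12 mm plate, F_u = 450 MPa): end bolts L_c = 63 − 33/2 = 46.5, R_n = min(1.2×46.5×12×450, 2.4×30×12×450) = 301.32 kN/bolt; interior L_c = 91 − 33 = 58, R_n = 375.84 kN/bolt. φR_n = 0.75 × (2×301.32 + 6×375.84) = 2143.3 kN.
Governing: min(1577.7, 2143.3) = 1577.7 kN → bolt shear.

1577.7 kN (bolt shear governs)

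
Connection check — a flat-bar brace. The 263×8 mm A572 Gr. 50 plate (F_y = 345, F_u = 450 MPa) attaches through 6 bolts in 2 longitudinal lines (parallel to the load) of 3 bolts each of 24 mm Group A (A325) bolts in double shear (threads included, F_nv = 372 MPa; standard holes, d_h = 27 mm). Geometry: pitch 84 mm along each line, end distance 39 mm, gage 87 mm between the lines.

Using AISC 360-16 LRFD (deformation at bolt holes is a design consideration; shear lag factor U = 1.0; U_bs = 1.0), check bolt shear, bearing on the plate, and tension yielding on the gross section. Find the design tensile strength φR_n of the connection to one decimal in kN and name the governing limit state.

653.3 kN (gross-section yield governs)

Bolt shear: A_b = π(24)²/4 = 452.39 mm². φR_n = 0.75 × 372 × 452.39 × 6 × 2 = 1514.6 kN.
Bearing (8 mm plate, F_u = 450 MPa): end bolts L_c = 39 − 27/2 = 25.5, R_n = min(1.2×25.5×8×450, 2.4×24×8×450) = 110.16 kN/bolt; interior L_c = 84 − 27 = 57, R_n = 207.36 kN/bolt. φR_n = 0.75 × (2×110.16 + 4×207.36) = 787.3 kN.
Tension yield (gross): A_g = 263×8 = 2104 mm². φR_n = 0.90 × 345 × 2104 = 653.3 kN.
Governing: min(1514.6, 787.3, 653.3) = 653.3 kN → gross-section yield.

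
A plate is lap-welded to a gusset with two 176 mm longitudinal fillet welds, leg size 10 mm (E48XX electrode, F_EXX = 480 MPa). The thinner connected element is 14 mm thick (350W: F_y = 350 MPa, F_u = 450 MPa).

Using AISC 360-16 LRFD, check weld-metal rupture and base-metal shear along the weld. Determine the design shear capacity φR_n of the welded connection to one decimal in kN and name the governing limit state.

537.5 kN (weld metal governs)

Weld metal: throat = 0.707×10 = 7.07 mm, L = 2×176 = 352 mm. φR_n = 0.75 × 0.6 × 480 × 7.07 × 352 = 537.5 kN.
Base metal shear (14 mm plate): yield φR_n = 1.0×0.6×350×14×352 = 1034.9 kN; rupture φR_n = 0.75×0.6×450×14×352 = 997.9 kN; take 997.9 kN (rupture).
Governing: min(537.5, 997.9) = 537.5 kN → weld metal.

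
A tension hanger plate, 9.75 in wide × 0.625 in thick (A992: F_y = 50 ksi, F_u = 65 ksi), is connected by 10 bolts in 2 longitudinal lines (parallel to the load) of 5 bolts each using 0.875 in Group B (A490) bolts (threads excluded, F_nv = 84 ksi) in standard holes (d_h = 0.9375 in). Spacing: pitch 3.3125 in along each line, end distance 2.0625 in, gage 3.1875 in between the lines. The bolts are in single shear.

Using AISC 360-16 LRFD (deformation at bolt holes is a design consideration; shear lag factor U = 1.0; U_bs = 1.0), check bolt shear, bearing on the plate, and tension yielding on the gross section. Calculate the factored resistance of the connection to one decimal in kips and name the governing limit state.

274.2 kips (gross-section yield governs)

Bolt shear: A_b = π(0.875)²/4 = 0.60132 in². φR_n = 0.75 × 84 × 0.60132 × 10 × 1 = 378.8 kips.
Bearing (0.625 in plate, F_u = 65 ksi): end bolts L_c = 2.0625 − 0.9375/2 = 1.59375, R_n = min(1.2×1.59375×0.625×65, 2.4×0.875×0.625×65) = 77.695 kips/bolt; interior L_c = 3.3125 − 0.9375 = 2.375, R_n = 85.313 kips/bolt. φR_n = 0.75 × (2×77.695 + 8×85.313) = 628.4 kips.
Tension yield (gross): A_g = 9.75×0.625 = 6.0938 in². φR_n = 0.90 × 50 × 6.0938 = 274.2 kips.
Governing: min(378.8, 628.4, 274.2) = 274.2 kips → gross-section yield.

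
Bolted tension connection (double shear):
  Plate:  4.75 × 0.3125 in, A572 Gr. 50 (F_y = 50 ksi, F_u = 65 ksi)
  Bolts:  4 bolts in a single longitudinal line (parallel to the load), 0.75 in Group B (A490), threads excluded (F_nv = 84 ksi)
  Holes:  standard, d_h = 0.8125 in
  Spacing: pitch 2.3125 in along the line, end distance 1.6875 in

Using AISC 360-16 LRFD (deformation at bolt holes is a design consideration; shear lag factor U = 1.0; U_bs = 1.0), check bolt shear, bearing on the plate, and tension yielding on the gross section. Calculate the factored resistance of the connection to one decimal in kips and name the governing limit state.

Bolt shear: A_b = π(0.75)²/4 = 0.44179 in². φR_n = 0.75 × 84 × 0.44179 × 4 × 2 = 222.7 kips.
Bearing (0.3125 in plate, F_u = 65 ksi): end bolts L_c = 1.6875 − 0.8125/2 = 1.28125, R_n = min(1.2×1.28125×0.3125×65, 2.4×0.75×0.3125×65) = 31.23 kips/bolt; interior L_c = 2.3125 − 0.8125 = 1.5, R_n = 36.563 kips/bolt. φR_n = 0.75 × (1×31.23 + 3×36.563) = 105.7 kips.
Tension yield (gross): A_g = 4.75×0.3125 = 1.4844 in². φR_n = 0.90 × 50 × 1.4844 = 66.8 kips.
Governing: min(222.7, 105.7, 66.8) = 66.8 kips → gross-section yield.

66.8 kips (gross-section yield governs)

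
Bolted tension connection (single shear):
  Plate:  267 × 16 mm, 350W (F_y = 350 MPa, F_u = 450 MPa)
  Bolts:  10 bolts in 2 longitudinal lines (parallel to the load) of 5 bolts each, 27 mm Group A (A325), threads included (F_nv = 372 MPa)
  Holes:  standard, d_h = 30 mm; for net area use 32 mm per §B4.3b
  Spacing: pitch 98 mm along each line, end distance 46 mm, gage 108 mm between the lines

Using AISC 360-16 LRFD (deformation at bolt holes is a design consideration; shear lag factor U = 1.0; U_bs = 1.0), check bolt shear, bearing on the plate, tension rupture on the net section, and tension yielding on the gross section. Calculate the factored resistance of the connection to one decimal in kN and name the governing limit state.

Bolt shear: A_b = π(27)²/4 = 572.56 mm². φR_n = 0.75 × 372 × 572.56 × 10 × 1 = 1597.4 kN.
Bearing (16 mm plate, F_u = 450 MPa): end bolts L_c = 46 − 30/2 = 31, R_n = min(1.2×31×16×450, 2.4×27×16×450) = 267.84 kN/bolt; interior L_c = 98 − 30 = 68, R_n = 466.56 kN/bolt. φR_n = 0.75 × (2×267.84 + 8×466.56) = 3201.1 kN.
Tension rupture (net): A_n = (267 − 2×32)×16 = 3248 mm² (U = 1.0, A_e = A_n). φR_n = 0.75 × 450 × 3248 = 1096.2 kN.
Tension yield (gross): A_g = 267×16 = 4272 mm². φR_n = 0.90 × 350 × 4272 = 1345.7 kN.
Governing: min(1597.4, 3201.1, 1096.2, 1345.7) = 1096.2 kN → net-section rupture.

1096.2 kN (net-section rupture governs)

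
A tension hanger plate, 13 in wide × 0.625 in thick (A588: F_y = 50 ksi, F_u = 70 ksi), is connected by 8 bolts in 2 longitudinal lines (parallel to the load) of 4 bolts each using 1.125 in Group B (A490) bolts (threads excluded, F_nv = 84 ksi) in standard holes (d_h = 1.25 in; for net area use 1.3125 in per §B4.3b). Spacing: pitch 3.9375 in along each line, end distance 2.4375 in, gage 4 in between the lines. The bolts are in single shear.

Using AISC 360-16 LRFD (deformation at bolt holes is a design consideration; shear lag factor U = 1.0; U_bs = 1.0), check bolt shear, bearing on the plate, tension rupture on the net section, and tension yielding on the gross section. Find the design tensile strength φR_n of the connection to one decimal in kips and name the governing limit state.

Bolt shear: A_b = π(1.125)²/4 = 0.99402 in². φR_n = 0.75 × 84 × 0.99402 × 8 × 1 = 501.0 kips.
Bearing (0.625 in plate, F_u = 70 ksi): end bolts L_c = 2.4375 − 1.25/2 = 1.8125, R_n = min(1.2×1.8125×0.625×70, 2.4×1.125×0.625×70) = 95.156 kips/bolt; interior L_c = 3.9375 − 1.25 = 2.6875, R_n = 118.13 kips/bolt. φR_n = 0.75 × (2×95.156 + 6×118.13) = 674.3 kips.
Tension rupture (net): A_n = (13 − 2×1.3125)×0.625 = 6.4844 in² (U = 1.0, A_e = A_n). φR_n = 0.75 × 70 × 6.4844 = 340.4 kips.
Tension yield (gross): A_g = 13×0.625 = 8.125 in². φR_n = 0.90 × 50 × 8.125 = 365.6 kips.
Governing: min(501.0, 674.3, 340.4, 365.6) = 340.4 kips → net-section rupture.

340.4 kips (net-section rupture governs)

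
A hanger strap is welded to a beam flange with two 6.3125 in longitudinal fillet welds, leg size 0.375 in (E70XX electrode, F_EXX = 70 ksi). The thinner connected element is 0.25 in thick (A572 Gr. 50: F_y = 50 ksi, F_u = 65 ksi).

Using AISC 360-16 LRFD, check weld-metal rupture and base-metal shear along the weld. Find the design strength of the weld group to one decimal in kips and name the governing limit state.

Weld metal: throat = 0.707×0.375 = 0.26513 in, L = 2×6.3125 = 12.625 in. φR_n = 0.75 × 0.6 × 70 × 0.26513 × 12.625 = 105.4 kips.
Base metal shear (0.25 in plate): yield φR_n = 1.0×0.6×50×0.25×12.625 = 94.7 kips; rupture φR_n = 0.75×0.6×65×0.25×12.625 = 92.3 kips; take 92.3 kips (rupture).
Governing: min(105.4, 92.3) = 92.3 kips → base-metal shear.

92.3 kips (base-metal shear governs)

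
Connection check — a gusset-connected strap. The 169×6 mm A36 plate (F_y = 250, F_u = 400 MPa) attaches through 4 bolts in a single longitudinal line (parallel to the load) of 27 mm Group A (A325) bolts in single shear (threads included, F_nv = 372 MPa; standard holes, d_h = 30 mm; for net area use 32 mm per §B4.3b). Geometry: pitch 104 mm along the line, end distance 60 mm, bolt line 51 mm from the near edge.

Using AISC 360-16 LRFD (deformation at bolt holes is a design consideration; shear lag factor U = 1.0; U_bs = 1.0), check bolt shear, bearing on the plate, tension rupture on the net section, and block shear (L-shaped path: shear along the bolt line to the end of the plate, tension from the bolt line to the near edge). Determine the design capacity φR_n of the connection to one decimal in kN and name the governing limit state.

246.6 kN (net-section rupture governs)

Bolt shear: A_b = π(27)²/4 = 572.56 mm². φR_n = 0.75 × 372 × 572.56 × 4 × 1 = 639.0 kN.
Bearing (6 mm plate, F_u = 400 MPa): end bolts L_c = 60 − 30/2 = 45, R_n = min(1.2×45×6×400, 2.4×27×6×400) = 129.6 kN/bolt; interior L_c = 104 − 30 = 74, R_n = 155.52 kN/bolt. φR_n = 0.75 × (1×129.6 + 3×155.52) = 447.1 kN.
Tension rupture (net): A_n = (169 − 1×32)×6 = 822 mm² (U = 1.0, A_e = A_n). φR_n = 0.75 × 400 × 822 = 246.6 kN.
Block shear: shear path 1×[60+3×104] = 1×372 mm, A_gv = 2232, A_nv = 1×(372 − 3.5×32)×6 = 1560 mm²; tension to near edge: (51 − 0.5×32)×6 = 210 mm². R_n = min(0.6×400×1560, 0.6×250×2232) + 1.0×400×210 = min(374.4, 334.8) + 84 = 418.8 kN. φR_n = 0.75 × 418.8 = 314.1 kN.
Governing: min(639.0, 447.1, 246.6, 314.1) = 246.6 kN → net-section rupture.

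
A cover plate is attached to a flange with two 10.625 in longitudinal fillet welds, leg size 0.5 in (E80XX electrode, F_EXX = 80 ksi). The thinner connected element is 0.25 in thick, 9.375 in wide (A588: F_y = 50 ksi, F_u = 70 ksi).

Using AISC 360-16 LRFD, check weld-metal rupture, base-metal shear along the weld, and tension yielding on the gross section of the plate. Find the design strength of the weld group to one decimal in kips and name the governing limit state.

105.5 kips (gross-section yield governs)

Weld metal: throat = 0.707×0.5 = 0.3535 in, L = 2×10.625 = 21.25 in. φR_n = 0.75 × 0.6 × 80 × 0.3535 × 21.25 = 270.4 kips.
Base metal shear (0.25 in plate): yield φR_n = 1.0×0.6×50×0.25×21.25 = 159.4 kips; rupture φR_n = 0.75×0.6×70×0.25×21.25 = 167.3 kips; take 159.4 kips (yield).
Tension yield (gross): A_g = 9.375×0.25 = 2.3438 in². φR_n = 0.90 × 50 × 2.3438 = 105.5 kips.
Governing: min(270.4, 159.4, 105.5) = 105.5 kips → gross-section yield.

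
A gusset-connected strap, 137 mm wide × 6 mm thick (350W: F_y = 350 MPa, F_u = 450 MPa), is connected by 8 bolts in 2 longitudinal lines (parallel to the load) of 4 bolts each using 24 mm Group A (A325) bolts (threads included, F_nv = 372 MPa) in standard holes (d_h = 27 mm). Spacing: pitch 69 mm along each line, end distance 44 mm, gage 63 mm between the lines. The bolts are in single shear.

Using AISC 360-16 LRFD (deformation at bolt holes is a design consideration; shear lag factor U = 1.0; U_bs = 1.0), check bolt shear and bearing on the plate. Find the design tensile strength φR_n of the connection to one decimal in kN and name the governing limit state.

760.6 kN (bearing governs)

Bolt shear: A_b = π(24)²/4 = 452.39 mm². φR_n = 0.75 × 372 × 452.39 × 8 × 1 = 1009.7 kN.
Bearing (6 mm plate, F_u = 450 MPa): end bolts L_c = 44 − 27/2 = 30.5, R_n = min(1.2×30.5×6×450, 2.4×24×6×450) = 98.82 kN/bolt; interior L_c = 69 − 27 = 42, R_n = 136.08 kN/bolt. φR_n = 0.75 × (2×98.82 + 6×136.08) = 760.6 kN.
Governing: min(1009.7, 760.6) = 760.6 kN → bearing.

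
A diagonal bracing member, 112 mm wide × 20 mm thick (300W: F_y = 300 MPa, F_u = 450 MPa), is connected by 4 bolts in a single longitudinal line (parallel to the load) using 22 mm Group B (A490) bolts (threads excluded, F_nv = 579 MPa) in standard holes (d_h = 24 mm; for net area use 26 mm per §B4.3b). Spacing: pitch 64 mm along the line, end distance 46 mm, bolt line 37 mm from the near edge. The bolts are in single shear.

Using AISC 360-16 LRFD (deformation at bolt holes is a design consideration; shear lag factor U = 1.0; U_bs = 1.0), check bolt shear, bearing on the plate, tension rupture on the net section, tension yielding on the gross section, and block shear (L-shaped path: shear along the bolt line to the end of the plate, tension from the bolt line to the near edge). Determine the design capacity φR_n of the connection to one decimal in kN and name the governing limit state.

580.5 kN (net-section rupture governs)

Bolt shear: A_b = π(22)²/4 = 380.13 mm². φR_n = 0.75 × 579 × 380.13 × 4 × 1 = 660.3 kN.
Bearing (20 mm plate, F_u = 450 MPa): end bolts L_c = 46 − 24/2 = 34, R_n = min(1.2×34×20×450, 2.4×22×20×450) = 367.2 kN/bolt; interior L_c = 64 − 24 = 40, R_n = 432 kN/bolt. φR_n = 0.75 × (1×367.2 + 3×432) = 1247.4 kN.
Tension rupture (net): A_n = (112 − 1×26)×20 = 1720 mm² (U = 1.0, A_e = A_n). φR_n = 0.75 × 450 × 1720 = 580.5 kN.
Tension yield (gross): A_g = 112×20 = 2240 mm². φR_n = 0.90 × 300 × 2240 = 604.8 kN.
Block shear: shear path 1×[46+3×64] = 1×238 mm, A_gv = 4760, A_nv = 1×(238 − 3.5×26)×20 = 2940 mm²; tension to near edge: (37 − 0.5×26)×20 = 480 mm². R_n = min(0.6×450×2940, 0.6×300×4760) + 1.0×450×480 = min(793.8, 856.8) + 216 = 1009.8 kN. φR_n = 0.75 × 1009.8 = 757.4 kN.
Governing: min(660.3, 1247.4, 580.5, 604.8, 757.4) = 580.5 kN → net-section rupture.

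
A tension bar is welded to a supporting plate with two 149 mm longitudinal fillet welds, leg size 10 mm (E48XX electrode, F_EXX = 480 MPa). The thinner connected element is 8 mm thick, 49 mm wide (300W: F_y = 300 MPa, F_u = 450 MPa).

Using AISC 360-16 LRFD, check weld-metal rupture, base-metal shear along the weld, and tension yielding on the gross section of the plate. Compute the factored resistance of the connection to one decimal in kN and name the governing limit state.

Weld metal: throat = 0.707×10 = 7.07 mm, L = 2×149 = 298 mm. φR_n = 0.75 × 0.6 × 480 × 7.07 × 298 = 455.1 kN.
Base metal shear (8 mm plate): yield φR_n = 1.0×0.6×300×8×298 = 429.1 kN; rupture φR_n = 0.75×0.6×450×8×298 = 482.8 kN; take 429.1 kN (yield).
Tension yield (gross): A_g = 49×8 = 392 mm². φR_n = 0.90 × 300 × 392 = 105.8 kN.
Governing: min(455.1, 429.1, 105.8) = 105.8 kN → gross-section yield.

105.8 kN (gross-section yield governs)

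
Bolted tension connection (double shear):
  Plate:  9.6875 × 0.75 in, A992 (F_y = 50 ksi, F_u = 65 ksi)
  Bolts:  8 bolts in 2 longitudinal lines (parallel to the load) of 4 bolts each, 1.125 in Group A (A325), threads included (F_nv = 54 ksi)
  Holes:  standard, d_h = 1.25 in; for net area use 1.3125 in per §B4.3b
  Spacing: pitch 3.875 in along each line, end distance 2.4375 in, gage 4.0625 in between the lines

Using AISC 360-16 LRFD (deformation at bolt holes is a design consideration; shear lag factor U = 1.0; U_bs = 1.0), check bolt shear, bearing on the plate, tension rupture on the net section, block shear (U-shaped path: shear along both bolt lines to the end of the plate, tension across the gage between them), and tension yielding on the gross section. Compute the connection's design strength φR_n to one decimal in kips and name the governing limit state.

Bolt shear: A_b = π(1.125)²/4 = 0.99402 in². φR_n = 0.75 × 54 × 0.99402 × 8 × 2 = 644.1 kips.
Bearing (0.75 in plate, F_u = 65 ksi): end bolts L_c = 2.4375 − 1.25/2 = 1.8125, R_n = min(1.2×1.8125×0.75×65, 2.4×1.125×0.75×65) = 106.03 kips/bolt; interior L_c = 3.875 − 1.25 = 2.625, R_n = 131.63 kips/bolt. φR_n = 0.75 × (2×106.03 + 6×131.63) = 751.4 kips.
Tension rupture (net): A_n = (9.6875 − 2×1.3125)×0.75 = 5.2969 in² (U = 1.0, A_e = A_n). φR_n = 0.75 × 65 × 5.2969 = 258.2 kips.
Block shear: shear path 2×[2.4375+3×3.875] = 2×14.0625 in, A_gv = 21.094, A_nv = 2×(14.0625 − 3.5×1.3125)×0.75 = 14.203 in²; tension across gage: (4.0625 − 1×1.3125)×0.75 = 2.0625 in². R_n = min(0.6×65×14.203, 0.6×50×21.094) + 1.0×65×2.0625 = min(553.92, 632.82) + 134.06 = 687.98 kips. φR_n = 0.75 × 687.98 = 516.0 kips.
Tension yield (gross): A_g = 9.6875×0.75 = 7.2656 in². φR_n = 0.90 × 50 × 7.2656 = 327.0 kips.
Governing: min(644.1, 751.4, 258.2, 516.0, 327.0) = 258.2 kips → net-section rupture.

258.2 kips (net-section rupture governs)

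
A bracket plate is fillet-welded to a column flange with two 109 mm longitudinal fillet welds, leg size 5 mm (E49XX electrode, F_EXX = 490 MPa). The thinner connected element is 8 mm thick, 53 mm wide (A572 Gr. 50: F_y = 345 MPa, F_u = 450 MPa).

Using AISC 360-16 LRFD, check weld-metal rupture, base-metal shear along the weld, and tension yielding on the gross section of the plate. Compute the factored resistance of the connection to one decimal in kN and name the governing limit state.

131.7 kN (gross-section yield governs)

Weld metal: throat = 0.707×5 = 3.535 mm, L = 2×109 = 218 mm. φR_n = 0.75 × 0.6 × 490 × 3.535 × 218 = 169.9 kN.
Base metal shear (8 mm plate): yield φR_n = 1.0×0.6×345×8×218 = 361.0 kN; rupture φR_n = 0.75×0.6×450×8×218 = 353.2 kN; take 353.2 kN (rupture).
Tension yield (gross): A_g = 53×8 = 424 mm². φR_n = 0.90 × 345 × 424 = 131.7 kN.
Governing: min(169.9, 353.2, 131.7) = 131.7 kN → gross-section yield.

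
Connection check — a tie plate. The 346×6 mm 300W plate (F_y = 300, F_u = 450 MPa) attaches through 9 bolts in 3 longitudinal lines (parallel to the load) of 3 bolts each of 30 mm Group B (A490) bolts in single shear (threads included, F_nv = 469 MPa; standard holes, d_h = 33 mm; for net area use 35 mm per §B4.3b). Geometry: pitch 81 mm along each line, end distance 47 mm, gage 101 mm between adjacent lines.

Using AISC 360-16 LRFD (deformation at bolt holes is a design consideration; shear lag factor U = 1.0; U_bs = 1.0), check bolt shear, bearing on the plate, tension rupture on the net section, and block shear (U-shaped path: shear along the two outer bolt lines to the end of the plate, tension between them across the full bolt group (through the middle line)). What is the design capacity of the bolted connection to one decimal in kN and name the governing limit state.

Bolt shear: A_b = π(30)²/4 = 706.86 mm². φR_n = 0.75 × 469 × 706.86 × 9 × 1 = 2237.7 kN.
Bearing (6 mm plate, F_u = 450 MPa): end bolts L_c = 47 − 33/2 = 30.5, R_n = min(1.2×30.5×6×450, 2.4×30×6×450) = 98.82 kN/bolt; interior L_c = 81 − 33 = 48, R_n = 155.52 kN/bolt. φR_n = 0.75 × (3×98.82 + 6×155.52) = 922.2 kN.
Tension rupture (net): A_n = (346 − 3×35)×6 = 1446 mm² (U = 1.0, A_e = A_n). φR_n = 0.75 × 450 × 1446 = 488.0 kN.
Block shear: shear path 2×[47+2×81] = 2×209 mm, A_gv = 2508, A_nv = 2×(209 − 2.5×35)×6 = 1458 mm²; tension across gage: (202 − 2×35)×6 = 792 mm². R_n = min(0.6×450×1458, 0.6×300×2508) + 1.0×450×792 = min(393.66, 451.44) + 356.4 = 750.06 kN. φR_n = 0.75 × 750.06 = 562.5 kN.
Governing: min(2237.7, 922.2, 488.0, 562.5) = 488.0 kN → net-section rupture.

488.0 kN (net-section rupture governs)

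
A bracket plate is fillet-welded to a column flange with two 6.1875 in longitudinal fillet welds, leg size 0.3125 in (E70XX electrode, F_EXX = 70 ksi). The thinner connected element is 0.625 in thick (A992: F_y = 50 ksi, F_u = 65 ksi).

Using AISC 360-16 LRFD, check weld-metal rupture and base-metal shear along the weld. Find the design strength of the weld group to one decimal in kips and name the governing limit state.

Weld metal: throat = 0.707×0.3125 = 0.22094 in, L = 2×6.1875 = 12.375 in. φR_n = 0.75 × 0.6 × 70 × 0.22094 × 12.375 = 86.1 kips.
Base metal shear (0.625 in plate): yield φR_n = 1.0×0.6×50×0.625×12.375 = 232.0 kips; rupture φR_n = 0.75×0.6×65×0.625×12.375 = 226.2 kips; take 226.2 kips (rupture).
Governing: min(86.1, 226.2) = 86.1 kips → weld metal.

86.1 kips (weld metal governs)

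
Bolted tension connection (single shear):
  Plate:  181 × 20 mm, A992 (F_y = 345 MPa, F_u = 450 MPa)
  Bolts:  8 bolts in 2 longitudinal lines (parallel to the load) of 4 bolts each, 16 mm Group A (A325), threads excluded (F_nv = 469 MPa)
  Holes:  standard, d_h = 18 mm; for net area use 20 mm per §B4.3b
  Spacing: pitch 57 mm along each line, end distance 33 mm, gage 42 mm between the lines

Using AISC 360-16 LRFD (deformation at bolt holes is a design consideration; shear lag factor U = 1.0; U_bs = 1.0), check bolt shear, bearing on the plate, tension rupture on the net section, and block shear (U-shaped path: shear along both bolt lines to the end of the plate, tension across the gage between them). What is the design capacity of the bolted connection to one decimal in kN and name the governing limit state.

565.8 kN (bolt shear governs)

Bolt shear: A_b = π(16)²/4 = 201.06 mm². φR_n = 0.75 × 469 × 201.06 × 8 × 1 = 565.8 kN.
Bearing (20 mm plate, F_u = 450 MPa): end bolts L_c = 33 − 18/2 = 24, R_n = min(1.2×24×20×450, 2.4×16×20×450) = 259.2 kN/bolt; interior L_c = 57 − 18 = 39, R_n = 345.6 kN/bolt. φR_n = 0.75 × (2×259.2 + 6×345.6) = 1944.0 kN.
Tension rupture (net): A_n = (181 − 2×20)×20 = 2820 mm² (U = 1.0, A_e = A_n). φR_n = 0.75 × 450 × 2820 = 951.8 kN.
Block shear: shear path 2×[33+3×57] = 2×204 mm, A_gv = 8160, A_nv = 2×(204 − 3.5×20)×20 = 5360 mm²; tension across gage: (42 − 1×20)×20 = 440 mm². R_n = min(0.6×450×5360, 0.6×345×8160) + 1.0×450×440 = min(1447.2, 1689.1) + 198 = 1645.2 kN. φR_n = 0.75 × 1645.2 = 1233.9 kN.
Governing: min(565.8, 1944.0, 951.8, 1233.9) = 565.8 kN → bolt shear.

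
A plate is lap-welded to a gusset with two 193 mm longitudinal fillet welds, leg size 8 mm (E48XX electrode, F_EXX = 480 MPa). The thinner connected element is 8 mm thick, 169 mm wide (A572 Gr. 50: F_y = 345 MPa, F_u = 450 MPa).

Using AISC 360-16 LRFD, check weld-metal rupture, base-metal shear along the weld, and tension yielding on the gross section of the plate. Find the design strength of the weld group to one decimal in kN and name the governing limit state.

Weld metal: throat = 0.707×8 = 5.656 mm, L = 2×193 = 386 mm. φR_n = 0.75 × 0.6 × 480 × 5.656 × 386 = 471.6 kN.
Base metal shear (8 mm plate): yield φR_n = 1.0×0.6×345×8×386 = 639.2 kN; rupture φR_n = 0.75×0.6×450×8×386 = 625.3 kN; take 625.3 kN (rupture).
Tension yield (gross): A_g = 169×8 = 1352 mm². φR_n = 0.90 × 345 × 1352 = 419.8 kN.
Governing: min(471.6, 625.3, 419.8) = 419.8 kN → gross-section yield.

419.8 kN (gross-section yield governs)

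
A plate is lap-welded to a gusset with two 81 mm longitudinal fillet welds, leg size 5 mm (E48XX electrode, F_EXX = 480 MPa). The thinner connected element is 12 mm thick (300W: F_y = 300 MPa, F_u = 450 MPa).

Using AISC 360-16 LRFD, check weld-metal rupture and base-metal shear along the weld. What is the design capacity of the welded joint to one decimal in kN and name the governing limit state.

Weld metal: throat = 0.707×5 = 3.535 mm, L = 2×81 = 162 mm. φR_n = 0.75 × 0.6 × 480 × 3.535 × 162 = 123.7 kN.
Base metal shear (12 mm plate): yield φR_n = 1.0×0.6×300×12×162 = 349.9 kN; rupture φR_n = 0.75×0.6×450×12×162 = 393.7 kN; take 349.9 kN (yield).
Governing: min(123.7, 349.9) = 123.7 kN → weld metal.

123.7 kN (weld metal governs)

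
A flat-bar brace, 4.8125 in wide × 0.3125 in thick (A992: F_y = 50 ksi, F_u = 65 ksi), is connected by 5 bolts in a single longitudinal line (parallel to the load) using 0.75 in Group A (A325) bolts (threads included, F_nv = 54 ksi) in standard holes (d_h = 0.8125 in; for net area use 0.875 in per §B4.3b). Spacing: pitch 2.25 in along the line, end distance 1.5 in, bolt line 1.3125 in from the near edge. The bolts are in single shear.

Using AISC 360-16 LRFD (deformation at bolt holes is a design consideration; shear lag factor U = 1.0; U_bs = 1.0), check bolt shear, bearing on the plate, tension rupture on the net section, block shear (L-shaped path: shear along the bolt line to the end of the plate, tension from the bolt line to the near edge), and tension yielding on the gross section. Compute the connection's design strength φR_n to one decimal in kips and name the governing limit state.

60.0 kips (net-section rupture governs)

Bolt shear: A_b = π(0.75)²/4 = 0.44179 in². φR_n = 0.75 × 54 × 0.44179 × 5 × 1 = 89.5 kips.
Bearing (0.3125 in plate, F_u = 65 ksi): end bolts L_c = 1.5 − 0.8125/2 = 1.09375, R_n = min(1.2×1.09375×0.3125×65, 2.4×0.75×0.3125×65) = 26.66 kips/bolt; interior L_c = 2.25 − 0.8125 = 1.4375, R_n = 35.039 kips/bolt. φR_n = 0.75 × (1×26.66 + 4×35.039) = 125.1 kips.
Tension rupture (net): A_n = (4.8125 − 1×0.875)×0.3125 = 1.2305 in² (U = 1.0, A_e = A_n). φR_n = 0.75 × 65 × 1.2305 = 60.0 kips.
Block shear: shear path 1×[1.5+4×2.25] = 1×10.5 in, A_gv = 3.2813, A_nv = 1×(10.5 − 4.5×0.875)×0.3125 = 2.0508 in²; tension to near edge: (1.3125 − 0.5×0.875)×0.3125 = 0.27344 in². R_n = min(0.6×65×2.0508, 0.6×50×3.2813) + 1.0×65×0.27344 = min(79.981, 98.439) + 17.774 = 97.755 kips. φR_n = 0.75 × 97.755 = 73.3 kips.
Tension yield (gross): A_g = 4.8125×0.3125 = 1.5039 in². φR_n = 0.90 × 50 × 1.5039 = 67.7 kips.
Governing: min(89.5, 125.1, 60.0, 73.3, 67.7) = 60.0 kips → net-section rupture.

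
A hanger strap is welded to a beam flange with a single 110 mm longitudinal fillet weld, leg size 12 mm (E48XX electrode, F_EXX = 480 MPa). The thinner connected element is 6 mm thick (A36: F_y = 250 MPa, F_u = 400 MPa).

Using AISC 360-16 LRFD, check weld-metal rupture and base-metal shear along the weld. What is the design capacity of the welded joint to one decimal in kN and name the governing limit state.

Weld metal: throat = 0.707×12 = 8.484 mm, L = 110 mm. φR_n = 0.75 × 0.6 × 480 × 8.484 × 110 = 201.6 kN.
Base metal shear (6 mm plate): yield φR_n = 1.0×0.6×250×6×110 = 99.0 kN; rupture φR_n = 0.75×0.6×400×6×110 = 118.8 kN; take 99.0 kN (yield).
Governing: min(201.6, 99.0) = 99.0 kN → base-metal shear.

99.0 kN (base-metal shear governs)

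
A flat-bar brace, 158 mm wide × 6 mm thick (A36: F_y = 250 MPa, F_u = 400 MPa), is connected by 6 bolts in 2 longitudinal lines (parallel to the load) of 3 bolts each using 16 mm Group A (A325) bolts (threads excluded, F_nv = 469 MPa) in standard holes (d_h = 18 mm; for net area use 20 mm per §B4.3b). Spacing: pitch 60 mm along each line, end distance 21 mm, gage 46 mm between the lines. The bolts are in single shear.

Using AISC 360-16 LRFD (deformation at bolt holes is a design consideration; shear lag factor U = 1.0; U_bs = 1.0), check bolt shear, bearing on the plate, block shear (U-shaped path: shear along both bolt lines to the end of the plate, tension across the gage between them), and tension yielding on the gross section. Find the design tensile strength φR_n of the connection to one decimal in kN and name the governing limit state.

213.3 kN (gross-section yield governs)

Bolt shear: A_b = π(16)²/4 = 201.06 mm². φR_n = 0.75 × 469 × 201.06 × 6 × 1 = 424.3 kN.
Bearing (6 mm plate, F_u = 400 MPa): end bolts L_c = 21 − 18/2 = 12, R_n = min(1.2×12×6×400, 2.4×16×6×400) = 34.56 kN/bolt; interior L_c = 60 − 18 = 42, R_n = 92.16 kN/bolt. φR_n = 0.75 × (2×34.56 + 4×92.16) = 328.3 kN.
Block shear: shear path 2×[21+2×60] = 2×141 mm, A_gv = 1692, A_nv = 2×(141 − 2.5×20)×6 = 1092 mm²; tension across gage: (46 − 1×20)×6 = 156 mm². R_n = min(0.6×400×1092, 0.6×250×1692) + 1.0×400×156 = min(262.08, 253.8) + 62.4 = 316.2 kN. φR_n = 0.75 × 316.2 = 237.2 kN.
Tension yield (gross): A_g = 158×6 = 948 mm². φR_n = 0.90 × 250 × 948 = 213.3 kN.
Governing: min(424.3, 328.3, 237.2, 213.3) = 213.3 kN → gross-section yield.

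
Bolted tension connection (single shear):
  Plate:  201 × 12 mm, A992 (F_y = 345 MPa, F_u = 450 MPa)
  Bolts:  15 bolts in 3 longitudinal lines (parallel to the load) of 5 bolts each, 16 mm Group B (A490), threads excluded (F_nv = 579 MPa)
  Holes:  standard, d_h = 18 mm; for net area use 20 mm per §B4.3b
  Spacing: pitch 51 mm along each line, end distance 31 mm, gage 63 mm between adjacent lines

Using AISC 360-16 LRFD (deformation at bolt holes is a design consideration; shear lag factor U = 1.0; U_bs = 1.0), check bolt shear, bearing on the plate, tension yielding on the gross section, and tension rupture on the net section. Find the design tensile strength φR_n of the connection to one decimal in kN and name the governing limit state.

Bolt shear: A_b = π(16)²/4 = 201.06 mm². φR_n = 0.75 × 579 × 201.06 × 15 × 1 = 1309.7 kN.
Bearing (12 mm plate, F_u = 450 MPa): end bolts L_c = 31 − 18/2 = 22, R_n = min(1.2×22×12×450, 2.4×16×12×450) = 142.56 kN/bolt; interior L_c = 51 − 18 = 33, R_n = 207.36 kN/bolt. φR_n = 0.75 × (3×142.56 + 12×207.36) = 2187.0 kN.
Tension yield (gross): A_g = 201×12 = 2412 mm². φR_n = 0.90 × 345 × 2412 = 748.9 kN.
Tension rupture (net): A_n = (201 − 3×20)×12 = 1692 mm² (U = 1.0, A_e = A_n). φR_n = 0.75 × 450 × 1692 = 571.1 kN.
Governing: min(1309.7, 2187.0, 748.9, 571.1) = 571.1 kN → net-section rupture.

571.1 kN (net-section rupture governs)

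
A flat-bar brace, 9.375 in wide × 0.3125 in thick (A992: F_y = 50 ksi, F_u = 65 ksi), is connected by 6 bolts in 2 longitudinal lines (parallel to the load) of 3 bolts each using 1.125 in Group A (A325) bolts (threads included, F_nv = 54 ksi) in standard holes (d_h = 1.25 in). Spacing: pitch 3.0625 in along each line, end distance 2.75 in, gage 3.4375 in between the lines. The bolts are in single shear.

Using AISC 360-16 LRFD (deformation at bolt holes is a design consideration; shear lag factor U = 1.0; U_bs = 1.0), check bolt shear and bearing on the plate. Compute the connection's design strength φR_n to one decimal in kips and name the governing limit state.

210.2 kips (bearing governs)

Bolt shear: A_b = π(1.125)²/4 = 0.99402 in². φR_n = 0.75 × 54 × 0.99402 × 6 × 1 = 241.5 kips.
Bearing (0.3125 in plate, F_u = 65 ksi): end bolts L_c = 2.75 − 1.25/2 = 2.125, R_n = min(1.2×2.125×0.3125×65, 2.4×1.125×0.3125×65) = 51.797 kips/bolt; interior L_c = 3.0625 − 1.25 = 1.8125, R_n = 44.18 kips/bolt. φR_n = 0.75 × (2×51.797 + 4×44.18) = 210.2 kips.
Governing: min(241.5, 210.2) = 210.2 kips → bearing.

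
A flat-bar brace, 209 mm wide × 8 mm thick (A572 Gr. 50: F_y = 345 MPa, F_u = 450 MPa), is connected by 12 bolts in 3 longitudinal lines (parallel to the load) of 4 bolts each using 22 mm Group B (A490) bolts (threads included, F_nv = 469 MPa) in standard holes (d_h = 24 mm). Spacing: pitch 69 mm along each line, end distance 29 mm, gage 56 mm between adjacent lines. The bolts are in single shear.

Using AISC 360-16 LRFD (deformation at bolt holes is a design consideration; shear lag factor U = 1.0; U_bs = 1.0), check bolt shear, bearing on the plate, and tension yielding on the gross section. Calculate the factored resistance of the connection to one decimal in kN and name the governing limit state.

Bolt shear: A_b = π(22)²/4 = 380.13 mm². φR_n = 0.75 × 469 × 380.13 × 12 × 1 = 1604.5 kN.
Bearing (8 mm plate, F_u = 450 MPa): end bolts L_c = 29 − 24/2 = 17, R_n = min(1.2×17×8×450, 2.4×22×8×450) = 73.44 kN/bolt; interior L_c = 69 − 24 = 45, R_n = 190.08 kN/bolt. φR_n = 0.75 × (3×73.44 + 9×190.08) = 1448.3 kN.
Tension yield (gross): A_g = 209×8 = 1672 mm². φR_n = 0.90 × 345 × 1672 = 519.2 kN.
Governing: min(1604.5, 1448.3, 519.2) = 519.2 kN → gross-section yield.

519.2 kN (gross-section yield governs)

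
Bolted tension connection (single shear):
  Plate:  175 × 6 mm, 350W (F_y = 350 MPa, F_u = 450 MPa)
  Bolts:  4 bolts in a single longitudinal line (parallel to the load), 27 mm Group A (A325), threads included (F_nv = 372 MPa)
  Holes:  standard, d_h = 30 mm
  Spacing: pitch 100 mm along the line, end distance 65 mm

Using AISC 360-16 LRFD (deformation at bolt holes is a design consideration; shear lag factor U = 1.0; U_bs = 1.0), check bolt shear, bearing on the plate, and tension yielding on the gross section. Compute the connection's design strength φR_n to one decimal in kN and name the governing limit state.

Bolt shear: A_b = π(27)²/4 = 572.56 mm². φR_n = 0.75 × 372 × 572.56 × 4 × 1 = 639.0 kN.
Bearing (6 mm plate, F_u = 450 MPa): end bolts L_c = 65 − 30/2 = 50, R_n = min(1.2×50×6×450, 2.4×27×6×450) = 162 kN/bolt; interior L_c = 100 − 30 = 70, R_n = 174.96 kN/bolt. φR_n = 0.75 × (1×162 + 3×174.96) = 515.2 kN.
Tension yield (gross): A_g = 175×6 = 1050 mm². φR_n = 0.90 × 350 × 1050 = 330.8 kN.
Governing: min(639.0, 515.2, 330.8) = 330.8 kN → gross-section yield.

330.8 kN (gross-section yield governs)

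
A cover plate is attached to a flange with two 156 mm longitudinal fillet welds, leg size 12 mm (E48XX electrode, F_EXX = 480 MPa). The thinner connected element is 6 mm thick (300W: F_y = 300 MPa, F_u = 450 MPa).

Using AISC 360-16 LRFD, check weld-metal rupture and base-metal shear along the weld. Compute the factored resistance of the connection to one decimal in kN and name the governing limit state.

Weld metal: throat = 0.707×12 = 8.484 mm, L = 2×156 = 312 mm. φR_n = 0.75 × 0.6 × 480 × 8.484 × 312 = 571.8 kN.
Base metal shear (6 mm plate): yield φR_n = 1.0×0.6×300×6×312 = 337.0 kN; rupture φR_n = 0.75×0.6×450×6×312 = 379.1 kN; take 337.0 kN (yield).
Governing: min(571.8, 337.0) = 337.0 kN → base-metal shear.

337.0 kN (base-metal shear governs)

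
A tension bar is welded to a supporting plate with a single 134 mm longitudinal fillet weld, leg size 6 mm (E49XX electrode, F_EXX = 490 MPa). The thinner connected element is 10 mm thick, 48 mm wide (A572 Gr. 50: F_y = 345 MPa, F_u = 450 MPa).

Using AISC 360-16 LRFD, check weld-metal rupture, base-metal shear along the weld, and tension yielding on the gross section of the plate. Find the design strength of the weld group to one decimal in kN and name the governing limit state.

Weld metal: throat = 0.707×6 = 4.242 mm, L = 134 mm. φR_n = 0.75 × 0.6 × 490 × 4.242 × 134 = 125.3 kN.
Base metal shear (10 mm plate): yield φR_n = 1.0×0.6×345×10×134 = 277.4 kN; rupture φR_n = 0.75×0.6×450×10×134 = 271.4 kN; take 271.4 kN (rupture).
Tension yield (gross): A_g = 48×10 = 480 mm². φR_n = 0.90 × 345 × 480 = 149.0 kN.
Governing: min(125.3, 271.4, 149.0) = 125.3 kN → weld metal.

125.3 kN (weld metal governs)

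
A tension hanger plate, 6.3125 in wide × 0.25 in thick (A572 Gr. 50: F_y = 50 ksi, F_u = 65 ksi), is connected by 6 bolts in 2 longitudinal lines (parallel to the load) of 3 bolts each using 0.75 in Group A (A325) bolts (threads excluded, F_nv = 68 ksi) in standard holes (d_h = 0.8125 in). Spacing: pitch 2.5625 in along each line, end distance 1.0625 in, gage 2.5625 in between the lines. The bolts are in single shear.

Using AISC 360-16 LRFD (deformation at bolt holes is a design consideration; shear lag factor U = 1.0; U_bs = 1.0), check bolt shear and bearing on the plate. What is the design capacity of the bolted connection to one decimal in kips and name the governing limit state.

Bolt shear: A_b = π(0.75)²/4 = 0.44179 in². φR_n = 0.75 × 68 × 0.44179 × 6 × 1 = 135.2 kips.
Bearing (0.25 in plate, F_u = 65 ksi): end bolts L_c = 1.0625 − 0.8125/2 = 0.65625, R_n = min(1.2×0.65625×0.25×65, 2.4×0.75×0.25×65) = 12.797 kips/bolt; interior L_c = 2.5625 − 0.8125 = 1.75, R_n = 29.25 kips/bolt. φR_n = 0.75 × (2×12.797 + 4×29.25) = 106.9 kips.
Governing: min(135.2, 106.9) = 106.9 kips → bearing.

106.9 kips (bearing governs)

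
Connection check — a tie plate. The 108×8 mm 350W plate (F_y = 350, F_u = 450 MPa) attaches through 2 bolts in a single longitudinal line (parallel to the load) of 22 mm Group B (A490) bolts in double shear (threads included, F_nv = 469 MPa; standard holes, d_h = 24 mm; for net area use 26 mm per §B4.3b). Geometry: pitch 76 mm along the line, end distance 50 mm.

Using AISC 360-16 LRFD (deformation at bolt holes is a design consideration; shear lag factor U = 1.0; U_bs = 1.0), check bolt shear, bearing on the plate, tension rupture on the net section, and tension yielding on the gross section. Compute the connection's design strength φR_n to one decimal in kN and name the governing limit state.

221.4 kN (net-section rupture governs)

Bolt shear: A_b = π(22)²/4 = 380.13 mm². φR_n = 0.75 × 469 × 380.13 × 2 × 2 = 534.8 kN.
Bearing (8 mm plate, F_u = 450 MPa): end bolts L_c = 50 − 24/2 = 38, R_n = min(1.2×38×8×450, 2.4×22×8×450) = 164.16 kN/bolt; interior L_c = 76 − 24 = 52, R_n = 190.08 kN/bolt. φR_n = 0.75 × (1×164.16 + 1×190.08) = 265.7 kN.
Tension rupture (net): A_n = (108 − 1×26)×8 = 656 mm² (U = 1.0, A_e = A_n). φR_n = 0.75 × 450 × 656 = 221.4 kN.
Tension yield (gross): A_g = 108×8 = 864 mm². φR_n = 0.90 × 350 × 864 = 272.2 kN.
Governing: min(534.8, 265.7, 221.4, 272.2) = 221.4 kN → net-section rupture.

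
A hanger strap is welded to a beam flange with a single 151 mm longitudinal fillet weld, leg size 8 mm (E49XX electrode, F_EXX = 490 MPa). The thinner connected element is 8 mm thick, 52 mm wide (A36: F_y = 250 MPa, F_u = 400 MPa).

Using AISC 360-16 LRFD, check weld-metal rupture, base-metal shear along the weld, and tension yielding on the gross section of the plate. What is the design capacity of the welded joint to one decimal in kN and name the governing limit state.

93.6 kN (gross-section yield governs)

Weld metal: throat = 0.707×8 = 5.656 mm, L = 151 mm. φR_n = 0.75 × 0.6 × 490 × 5.656 × 151 = 188.3 kN.
Base metal shear (8 mm plate): yield φR_n = 1.0×0.6×250×8×151 = 181.2 kN; rupture φR_n = 0.75×0.6×400×8×151 = 217.4 kN; take 181.2 kN (yield).
Tension yield (gross): A_g = 52×8 = 416 mm². φR_n = 0.90 × 250 × 416 = 93.6 kN.
Governing: min(188.3, 181.2, 93.6) = 93.6 kN → gross-section yield.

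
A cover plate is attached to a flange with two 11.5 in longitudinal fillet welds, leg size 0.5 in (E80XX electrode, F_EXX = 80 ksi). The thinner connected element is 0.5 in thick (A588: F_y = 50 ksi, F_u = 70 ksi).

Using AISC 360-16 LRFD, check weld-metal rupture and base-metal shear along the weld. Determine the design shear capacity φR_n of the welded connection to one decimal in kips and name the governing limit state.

Weld metal: throat = 0.707×0.5 = 0.3535 in, L = 2×11.5 = 23 in. φR_n = 0.75 × 0.6 × 80 × 0.3535 × 23 = 292.7 kips.
Base metal shear (0.5 in plate): yield φR_n = 1.0×0.6×50×0.5×23 = 345.0 kips; rupture φR_n = 0.75×0.6×70×0.5×23 = 362.3 kips; take 345.0 kips (yield).
Governing: min(292.7, 345.0) = 292.7 kips → weld metal.

292.7 kips (weld metal governs)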